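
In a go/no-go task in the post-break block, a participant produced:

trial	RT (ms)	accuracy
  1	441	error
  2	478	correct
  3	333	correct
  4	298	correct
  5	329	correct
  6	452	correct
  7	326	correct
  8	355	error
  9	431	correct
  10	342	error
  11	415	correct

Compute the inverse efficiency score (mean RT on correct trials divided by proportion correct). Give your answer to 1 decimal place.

Correct trials (n=8): 478, 333, 298, 329, 452, 326, 431, 415
Mean correct RT = 3062/8 = 382.7500 ms
Proportion correct = 8/11
IES = 382.7500 / (8/11) = 526.281 ms

526.3 ms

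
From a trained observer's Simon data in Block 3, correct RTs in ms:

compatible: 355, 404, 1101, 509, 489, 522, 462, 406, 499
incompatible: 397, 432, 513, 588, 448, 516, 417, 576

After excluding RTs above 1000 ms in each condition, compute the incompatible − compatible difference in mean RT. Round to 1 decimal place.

compatible: exclude 1101
M(compatible) = 3646/8 = 455.750
M(incompatible) = 3887/8 = 485.875
Difference = 485.875 − 455.750 = 30.125 ms

30.1 ms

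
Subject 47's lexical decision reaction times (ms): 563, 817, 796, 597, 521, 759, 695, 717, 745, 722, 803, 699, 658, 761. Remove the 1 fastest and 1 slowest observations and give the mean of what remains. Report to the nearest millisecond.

Sorted: 521, 563, 597, 658, 695, 699, 717, 722, 745, 759, 761, 796, 803, 817
Drop lowest 1 (521) and highest 1 (817)
Remaining (n=12): Σ = 8515, mean = 8515/12 = 709.583

710 ms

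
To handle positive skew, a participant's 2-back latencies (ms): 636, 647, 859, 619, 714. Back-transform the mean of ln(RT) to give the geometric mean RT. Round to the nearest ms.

ln(RT): 6.4552, 6.4723, 6.7558, 6.4281, 6.5709
Mean ln(RT) = 32.6823/5 = 6.53646
Geometric mean = exp(6.53646) = 689.84 ms

690 ms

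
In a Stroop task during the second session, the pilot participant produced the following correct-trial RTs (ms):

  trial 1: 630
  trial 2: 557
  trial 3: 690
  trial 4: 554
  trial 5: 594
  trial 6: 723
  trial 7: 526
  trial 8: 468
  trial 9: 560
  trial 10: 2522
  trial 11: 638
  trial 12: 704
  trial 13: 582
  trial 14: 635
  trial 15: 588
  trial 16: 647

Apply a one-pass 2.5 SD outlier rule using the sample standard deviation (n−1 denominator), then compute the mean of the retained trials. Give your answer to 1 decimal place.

606.4 ms

n = 16, ΣRT = 11618, M = 726.125
Σ(x−M)² = 3508355.75; s = √(3508355.75/15) = 483.622
Cutoffs: 726.125 ± 2.5·483.622 → [-482.9, 1935.2]
Outside: 2522 → excluded.
Retained (n=15): Σ = 9096, mean = 9096/15 = 606.400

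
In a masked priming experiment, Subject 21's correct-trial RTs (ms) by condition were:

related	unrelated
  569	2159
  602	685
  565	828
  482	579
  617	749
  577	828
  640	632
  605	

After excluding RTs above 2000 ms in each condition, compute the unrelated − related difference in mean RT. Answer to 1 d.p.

134.7 ms

unrelated: exclude 2159
M(related) = 4657/8 = 582.125
M(unrelated) = 4301/6 = 716.833
Difference = 716.833 − 582.125 = 134.708 ms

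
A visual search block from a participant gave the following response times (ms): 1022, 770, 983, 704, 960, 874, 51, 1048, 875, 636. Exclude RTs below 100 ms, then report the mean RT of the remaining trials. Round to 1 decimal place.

874.7 ms

Excluded: 51
Retained (n=9): Σ = 7872
Mean = 7872/9 = 874.6667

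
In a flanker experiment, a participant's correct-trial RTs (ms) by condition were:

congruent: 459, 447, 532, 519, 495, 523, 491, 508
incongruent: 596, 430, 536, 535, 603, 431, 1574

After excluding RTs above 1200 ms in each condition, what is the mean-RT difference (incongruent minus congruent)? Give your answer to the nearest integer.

incongruent: exclude 1574
M(congruent) = 3974/8 = 496.750
M(incongruent) = 3131/6 = 521.833
Difference = 521.833 − 496.750 = 25.083 ms

25 ms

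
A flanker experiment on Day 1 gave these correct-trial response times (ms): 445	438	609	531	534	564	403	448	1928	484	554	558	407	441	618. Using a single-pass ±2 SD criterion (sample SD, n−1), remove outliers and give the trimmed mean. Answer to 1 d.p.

502.4 ms

n = 15, ΣRT = 8962, M = 597.467
Σ(x−M)² = 1966353.73; s = √(1966353.73/14) = 374.772
Cutoffs: 597.467 ± 2·374.772 → [-152.1, 1347.0]
Outside: 1928 → excluded.
Retained (n=14): Σ = 7034, mean = 7034/14 = 502.429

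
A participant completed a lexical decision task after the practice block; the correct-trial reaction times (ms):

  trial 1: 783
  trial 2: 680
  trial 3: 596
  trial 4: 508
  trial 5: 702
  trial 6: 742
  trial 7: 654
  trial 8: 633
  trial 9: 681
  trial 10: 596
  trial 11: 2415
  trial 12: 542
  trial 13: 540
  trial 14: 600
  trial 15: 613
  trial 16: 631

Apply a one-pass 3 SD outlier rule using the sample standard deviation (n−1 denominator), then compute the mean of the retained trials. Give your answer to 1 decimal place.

633.4 ms

n = 16, ΣRT = 11916, M = 744.750
Σ(x−M)² = 3056597.00; s = √(3056597.00/15) = 451.412
Cutoffs: 744.750 ± 3·451.412 → [-609.5, 2099.0]
Outside: 2415 → excluded.
Retained (n=15): Σ = 9501, mean = 9501/15 = 633.400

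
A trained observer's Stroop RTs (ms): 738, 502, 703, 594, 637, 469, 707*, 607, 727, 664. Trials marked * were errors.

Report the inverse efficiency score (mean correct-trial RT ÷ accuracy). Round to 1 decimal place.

Correct trials (n=9): 738, 502, 703, 594, 637, 469, 607, 727, 664
Mean correct RT = 5641/9 = 626.7778 ms
Proportion correct = 9/10
IES = 626.7778 / (9/10) = 696.420 ms

696.4 ms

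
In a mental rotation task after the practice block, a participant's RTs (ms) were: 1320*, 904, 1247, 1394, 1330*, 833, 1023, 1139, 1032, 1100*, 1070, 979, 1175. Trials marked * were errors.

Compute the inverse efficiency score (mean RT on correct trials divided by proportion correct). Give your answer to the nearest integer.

Correct trials (n=10): 904, 1247, 1394, 833, 1023, 1139, 1032, 1070, 979, 1175
Mean correct RT = 10796/10 = 1079.6000 ms
Proportion correct = 10/13
IES = 1079.6000 / (10/13) = 1403.480 ms

1403 ms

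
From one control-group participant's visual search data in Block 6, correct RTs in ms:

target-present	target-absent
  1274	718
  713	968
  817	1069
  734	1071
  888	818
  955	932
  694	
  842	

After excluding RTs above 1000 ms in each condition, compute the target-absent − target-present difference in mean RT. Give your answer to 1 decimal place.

target-present: exclude 1274
target-absent: exclude 1069, 1071
M(target-present) = 5643/7 = 806.143
M(target-absent) = 3436/4 = 859.000
Difference = 859.000 − 806.143 = 52.857 ms

52.9 ms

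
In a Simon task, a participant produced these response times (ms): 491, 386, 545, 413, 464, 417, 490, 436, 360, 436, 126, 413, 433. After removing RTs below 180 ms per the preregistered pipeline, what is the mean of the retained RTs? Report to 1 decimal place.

440.3 ms

Excluded: 126
Retained (n=12): Σ = 5284
Mean = 5284/12 = 440.3333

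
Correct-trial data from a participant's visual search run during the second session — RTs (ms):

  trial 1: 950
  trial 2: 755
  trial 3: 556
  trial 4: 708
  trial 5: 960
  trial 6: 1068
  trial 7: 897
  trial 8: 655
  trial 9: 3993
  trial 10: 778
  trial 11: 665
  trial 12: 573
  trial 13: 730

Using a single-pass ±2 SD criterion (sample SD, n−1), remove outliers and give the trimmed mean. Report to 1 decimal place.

774.6 ms

n = 13, ΣRT = 13288, M = 1022.154
Σ(x−M)² = 9849189.69; s = √(9849189.69/12) = 905.961
Cutoffs: 1022.154 ± 2·905.961 → [-789.8, 2834.1]
Outside: 3993 → excluded.
Retained (n=12): Σ = 9295, mean = 9295/12 = 774.583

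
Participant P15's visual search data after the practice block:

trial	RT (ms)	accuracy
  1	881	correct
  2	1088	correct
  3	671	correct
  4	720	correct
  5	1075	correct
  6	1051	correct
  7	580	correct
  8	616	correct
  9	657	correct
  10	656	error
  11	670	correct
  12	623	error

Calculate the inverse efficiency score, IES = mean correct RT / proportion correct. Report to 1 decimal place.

Correct trials (n=10): 881, 1088, 671, 720, 1075, 1051, 580, 616, 657, 670
Mean correct RT = 8009/10 = 800.9000 ms
Proportion correct = 10/12
IES = 800.9000 / (10/12) = 961.080 ms

961.1 ms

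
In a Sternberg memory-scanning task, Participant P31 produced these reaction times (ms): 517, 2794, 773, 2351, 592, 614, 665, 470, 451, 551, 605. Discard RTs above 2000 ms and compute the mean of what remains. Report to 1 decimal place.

582.0 ms

Excluded: 2351, 2794
Retained (n=9): Σ = 5238
Mean = 5238/9 = 582.0000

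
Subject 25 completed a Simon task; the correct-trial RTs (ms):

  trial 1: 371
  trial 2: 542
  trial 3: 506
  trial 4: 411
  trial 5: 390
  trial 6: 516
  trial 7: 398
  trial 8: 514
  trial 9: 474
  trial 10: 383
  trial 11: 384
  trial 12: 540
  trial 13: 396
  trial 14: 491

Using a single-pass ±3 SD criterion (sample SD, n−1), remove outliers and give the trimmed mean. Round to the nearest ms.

451 ms

n = 14, ΣRT = 6316, M = 451.143
Σ(x−M)² = 56217.71; s = √(56217.71/13) = 65.760
Cutoffs: 451.143 ± 3·65.760 → [253.9, 648.4]
No RTs fall outside the cutoffs; all 14 retained. Mean = 6316/14 = 451.143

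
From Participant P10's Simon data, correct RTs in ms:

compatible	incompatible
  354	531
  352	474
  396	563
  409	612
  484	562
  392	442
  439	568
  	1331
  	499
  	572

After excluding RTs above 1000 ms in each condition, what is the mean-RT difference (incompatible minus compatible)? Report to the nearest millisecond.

132 ms

incompatible: exclude 1331
M(compatible) = 2826/7 = 403.714
M(incompatible) = 4823/9 = 535.889
Difference = 535.889 − 403.714 = 132.175 ms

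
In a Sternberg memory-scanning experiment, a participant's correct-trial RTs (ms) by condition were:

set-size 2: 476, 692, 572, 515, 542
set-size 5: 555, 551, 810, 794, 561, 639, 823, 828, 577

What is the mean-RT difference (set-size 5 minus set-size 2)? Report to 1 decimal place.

122.6 ms

M(set-size 2) = 2797/5 = 559.400
M(set-size 5) = 6138/9 = 682.000
Difference = 682.000 − 559.400 = 122.600 ms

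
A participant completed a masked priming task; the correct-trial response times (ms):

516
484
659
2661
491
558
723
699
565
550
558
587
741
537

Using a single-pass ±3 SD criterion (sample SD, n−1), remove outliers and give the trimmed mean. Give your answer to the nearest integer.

590 ms

n = 14, ΣRT = 10329, M = 737.786
Σ(x−M)² = 4074008.36; s = √(4074008.36/13) = 559.808
Cutoffs: 737.786 ± 3·559.808 → [-941.6, 2417.2]
Outside: 2661 → excluded.
Retained (n=13): Σ = 7668, mean = 7668/13 = 589.846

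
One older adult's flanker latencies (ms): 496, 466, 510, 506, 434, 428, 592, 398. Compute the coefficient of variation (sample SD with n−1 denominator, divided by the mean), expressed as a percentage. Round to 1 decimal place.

12.8%

n = 8, Σ = 3830, M = 478.7500
Σ(x−M)² = 26103.500; s = √(26103.500/7) = 61.0661
CV = 61.0661 / 478.7500 = 0.12755 = 12.755%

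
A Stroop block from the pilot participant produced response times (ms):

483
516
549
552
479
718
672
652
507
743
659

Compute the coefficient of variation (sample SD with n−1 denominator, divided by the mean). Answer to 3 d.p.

0.164

n = 11, Σ = 6530, M = 593.6364
Σ(x−M)² = 94236.545; s = √(94236.545/10) = 97.0755
CV = 97.0755 / 593.6364 = 0.16353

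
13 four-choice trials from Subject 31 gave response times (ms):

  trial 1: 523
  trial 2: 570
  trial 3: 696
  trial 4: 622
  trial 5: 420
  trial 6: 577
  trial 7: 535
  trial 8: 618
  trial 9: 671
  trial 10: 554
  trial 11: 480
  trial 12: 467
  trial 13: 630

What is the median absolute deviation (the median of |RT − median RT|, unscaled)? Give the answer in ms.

Sorted: 420, 467, 480, 523, 535, 554, 570, 577, 618, 622, 630, 671, 696 → median = 570
|x − 570|: 47, 0, 126, 52, 150, 7, 35, 48, 101, 16, 90, 103, 60
Sorted deviations: 0, 7, 16, 35, 47, 48, 52, 60, 90, 101, 103, 126, 150 → MAD = 52

52 ms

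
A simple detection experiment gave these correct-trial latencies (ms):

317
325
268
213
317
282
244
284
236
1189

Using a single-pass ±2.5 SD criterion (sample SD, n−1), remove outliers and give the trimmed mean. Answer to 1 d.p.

n = 10, ΣRT = 3675, M = 367.500
Σ(x−M)² = 762366.50; s = √(762366.50/9) = 291.045
Cutoffs: 367.500 ± 2.5·291.045 → [-360.1, 1095.1]
Outside: 1189 → excluded.
Retained (n=9): Σ = 2486, mean = 2486/9 = 276.222

276.2 ms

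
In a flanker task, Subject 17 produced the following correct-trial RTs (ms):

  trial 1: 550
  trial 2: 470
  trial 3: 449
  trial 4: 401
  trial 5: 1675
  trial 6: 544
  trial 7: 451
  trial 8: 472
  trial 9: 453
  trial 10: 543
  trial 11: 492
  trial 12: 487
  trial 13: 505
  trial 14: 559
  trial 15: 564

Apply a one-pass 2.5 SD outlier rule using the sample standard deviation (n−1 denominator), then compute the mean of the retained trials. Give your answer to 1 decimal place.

n = 15, ΣRT = 8615, M = 574.333
Σ(x−M)² = 1330559.33; s = √(1330559.33/14) = 308.286
Cutoffs: 574.333 ± 2.5·308.286 → [-196.4, 1345.0]
Outside: 1675 → excluded.
Retained (n=14): Σ = 6940, mean = 6940/14 = 495.714

495.7 ms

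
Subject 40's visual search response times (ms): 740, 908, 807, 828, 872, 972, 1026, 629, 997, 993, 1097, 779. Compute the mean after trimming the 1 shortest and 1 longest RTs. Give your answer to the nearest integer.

Sorted: 629, 740, 779, 807, 828, 872, 908, 972, 993, 997, 1026, 1097
Drop lowest 1 (629) and highest 1 (1097)
Remaining (n=10): Σ = 8922, mean = 8922/10 = 892.200

892 ms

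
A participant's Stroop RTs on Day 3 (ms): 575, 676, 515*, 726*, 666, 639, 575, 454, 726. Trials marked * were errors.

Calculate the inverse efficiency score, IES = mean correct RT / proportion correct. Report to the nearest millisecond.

Correct trials (n=7): 575, 676, 666, 639, 575, 454, 726
Mean correct RT = 4311/7 = 615.8571 ms
Proportion correct = 7/9
IES = 615.8571 / (7/9) = 791.816 ms

792 ms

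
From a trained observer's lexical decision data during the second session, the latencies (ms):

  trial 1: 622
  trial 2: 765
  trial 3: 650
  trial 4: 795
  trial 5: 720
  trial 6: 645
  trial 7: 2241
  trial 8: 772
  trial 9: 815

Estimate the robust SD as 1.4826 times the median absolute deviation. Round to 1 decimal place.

74.1 ms

Sorted: 622, 645, 650, 720, 765, 772, 795, 815, 2241 → median = 765
|x − 765| sorted: 0, 7, 30, 45, 50, 115, 120, 143, 1476 → MAD = 50
Robust SD ≈ 1.4826 × 50 = 74.130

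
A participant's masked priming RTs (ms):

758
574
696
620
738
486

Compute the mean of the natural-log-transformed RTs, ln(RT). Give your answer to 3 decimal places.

ln(RT): 6.6307, 6.3526, 6.5453, 6.4297, 6.6039, 6.1862
Σ ln(RT) = 38.7485
Mean = 38.7485/6 = 6.45809

6.458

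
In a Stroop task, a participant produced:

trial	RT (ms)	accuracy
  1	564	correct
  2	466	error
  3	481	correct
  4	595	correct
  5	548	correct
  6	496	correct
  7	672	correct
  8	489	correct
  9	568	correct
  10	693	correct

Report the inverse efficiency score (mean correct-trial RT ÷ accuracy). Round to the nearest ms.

630 ms

Correct trials (n=9): 564, 481, 595, 548, 496, 672, 489, 568, 693
Mean correct RT = 5106/9 = 567.3333 ms
Proportion correct = 9/10
IES = 567.3333 / (9/10) = 630.370 ms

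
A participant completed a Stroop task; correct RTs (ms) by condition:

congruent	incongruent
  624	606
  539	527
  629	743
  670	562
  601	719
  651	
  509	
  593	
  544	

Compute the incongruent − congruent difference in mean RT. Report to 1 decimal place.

M(congruent) = 5360/9 = 595.556
M(incongruent) = 3157/5 = 631.400
Difference = 631.400 − 595.556 = 35.844 ms

35.8 ms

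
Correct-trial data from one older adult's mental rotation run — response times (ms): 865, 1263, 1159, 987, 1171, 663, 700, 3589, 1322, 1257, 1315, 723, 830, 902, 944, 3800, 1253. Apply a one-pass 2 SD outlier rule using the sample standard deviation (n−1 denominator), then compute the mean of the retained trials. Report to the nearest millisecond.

1024 ms

n = 17, ΣRT = 22743, M = 1337.824
Σ(x−M)² = 13399790.47; s = √(13399790.47/16) = 915.143
Cutoffs: 1337.824 ± 2·915.143 → [-492.5, 3168.1]
Outside: 3589, 3800 → excluded.
Retained (n=15): Σ = 15354, mean = 15354/15 = 1023.600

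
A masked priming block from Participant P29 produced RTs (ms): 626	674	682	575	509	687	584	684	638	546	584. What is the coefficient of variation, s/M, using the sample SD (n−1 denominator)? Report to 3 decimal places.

n = 11, Σ = 6789, M = 617.1818
Σ(x−M)² = 38031.636; s = √(38031.636/10) = 61.6698
CV = 61.6698 / 617.1818 = 0.09992

0.100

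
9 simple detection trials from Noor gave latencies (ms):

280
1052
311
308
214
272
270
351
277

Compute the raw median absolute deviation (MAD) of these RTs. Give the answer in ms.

Sorted: 214, 270, 272, 277, 280, 308, 311, 351, 1052 → median = 280
|x − 280|: 0, 772, 31, 28, 66, 8, 10, 71, 3
Sorted deviations: 0, 3, 8, 10, 28, 31, 66, 71, 772 → MAD = 28

28 ms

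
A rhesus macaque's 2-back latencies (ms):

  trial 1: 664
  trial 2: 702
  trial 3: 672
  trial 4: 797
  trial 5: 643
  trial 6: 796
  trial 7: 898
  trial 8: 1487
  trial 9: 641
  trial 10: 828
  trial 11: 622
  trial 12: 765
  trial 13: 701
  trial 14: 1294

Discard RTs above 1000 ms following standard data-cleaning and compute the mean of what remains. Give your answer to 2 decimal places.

727.42 ms

Excluded: 1294, 1487
Retained (n=12): Σ = 8729
Mean = 8729/12 = 727.4167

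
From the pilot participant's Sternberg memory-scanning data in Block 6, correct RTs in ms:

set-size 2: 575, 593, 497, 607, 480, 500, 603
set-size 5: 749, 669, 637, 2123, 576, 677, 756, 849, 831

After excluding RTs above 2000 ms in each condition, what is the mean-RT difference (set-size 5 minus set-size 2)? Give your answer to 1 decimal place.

set-size 5: exclude 2123
M(set-size 2) = 3855/7 = 550.714
M(set-size 5) = 5744/8 = 718.000
Difference = 718.000 − 550.714 = 167.286 ms

167.3 ms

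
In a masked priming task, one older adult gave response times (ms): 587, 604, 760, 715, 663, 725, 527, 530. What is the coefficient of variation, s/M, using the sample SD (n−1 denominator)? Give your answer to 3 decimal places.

0.141

n = 8, Σ = 5111, M = 638.8750
Σ(x−M)² = 56742.875; s = √(56742.875/7) = 90.0340
CV = 90.0340 / 638.8750 = 0.14093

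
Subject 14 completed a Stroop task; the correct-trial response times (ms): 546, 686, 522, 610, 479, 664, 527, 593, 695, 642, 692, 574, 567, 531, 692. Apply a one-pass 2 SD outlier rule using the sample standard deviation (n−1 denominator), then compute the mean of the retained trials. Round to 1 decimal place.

n = 15, ΣRT = 9020, M = 601.333
Σ(x−M)² = 74827.33; s = √(74827.33/14) = 73.108
Cutoffs: 601.333 ± 2·73.108 → [455.1, 747.5]
No RTs fall outside the cutoffs; all 15 retained. Mean = 9020/15 = 601.333

601.3 ms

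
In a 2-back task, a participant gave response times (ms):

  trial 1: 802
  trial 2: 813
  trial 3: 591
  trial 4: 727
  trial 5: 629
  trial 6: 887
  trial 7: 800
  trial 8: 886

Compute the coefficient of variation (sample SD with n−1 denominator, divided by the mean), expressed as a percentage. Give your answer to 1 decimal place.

n = 8, Σ = 6135, M = 766.8750
Σ(x−M)² = 84610.875; s = √(84610.875/7) = 109.9421
CV = 109.9421 / 766.8750 = 0.14336 = 14.336%

14.3%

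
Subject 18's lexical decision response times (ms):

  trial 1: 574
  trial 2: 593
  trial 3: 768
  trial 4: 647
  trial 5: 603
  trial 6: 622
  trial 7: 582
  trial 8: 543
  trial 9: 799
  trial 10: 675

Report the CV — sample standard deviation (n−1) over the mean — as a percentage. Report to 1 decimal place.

n = 10, Σ = 6406, M = 640.6000
Σ(x−M)² = 63966.400; s = √(63966.400/9) = 84.3053
CV = 84.3053 / 640.6000 = 0.13160 = 13.160%

13.2%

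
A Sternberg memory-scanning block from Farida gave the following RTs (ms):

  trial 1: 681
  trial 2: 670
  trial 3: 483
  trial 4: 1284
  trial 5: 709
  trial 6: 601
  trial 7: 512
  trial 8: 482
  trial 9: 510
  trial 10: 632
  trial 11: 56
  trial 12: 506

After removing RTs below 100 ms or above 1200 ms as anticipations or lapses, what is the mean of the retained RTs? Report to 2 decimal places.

578.60 ms

Excluded: 56, 1284
Retained (n=10): Σ = 5786
Mean = 5786/10 = 578.6000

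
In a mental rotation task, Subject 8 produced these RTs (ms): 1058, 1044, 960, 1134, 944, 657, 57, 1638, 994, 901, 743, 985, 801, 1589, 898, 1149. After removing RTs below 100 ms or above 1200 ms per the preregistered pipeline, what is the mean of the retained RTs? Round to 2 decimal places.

943.69 ms

Excluded: 57, 1589, 1638
Retained (n=13): Σ = 12268
Mean = 12268/13 = 943.6923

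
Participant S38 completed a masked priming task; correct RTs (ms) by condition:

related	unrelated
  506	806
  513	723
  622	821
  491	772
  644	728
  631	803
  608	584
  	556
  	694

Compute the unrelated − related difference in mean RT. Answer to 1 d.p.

147.2 ms

M(related) = 4015/7 = 573.571
M(unrelated) = 6487/9 = 720.778
Difference = 720.778 − 573.571 = 147.206 ms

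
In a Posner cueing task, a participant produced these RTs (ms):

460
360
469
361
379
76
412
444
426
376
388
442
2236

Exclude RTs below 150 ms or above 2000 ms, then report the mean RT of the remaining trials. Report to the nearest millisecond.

411 ms

Excluded: 76, 2236
Retained (n=11): Σ = 4517
Mean = 4517/11 = 410.6364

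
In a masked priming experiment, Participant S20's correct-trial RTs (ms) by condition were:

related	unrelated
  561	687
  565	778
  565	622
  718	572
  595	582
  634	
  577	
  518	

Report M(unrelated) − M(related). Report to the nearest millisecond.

M(related) = 4733/8 = 591.625
M(unrelated) = 3241/5 = 648.200
Difference = 648.200 − 591.625 = 56.575 ms

57 ms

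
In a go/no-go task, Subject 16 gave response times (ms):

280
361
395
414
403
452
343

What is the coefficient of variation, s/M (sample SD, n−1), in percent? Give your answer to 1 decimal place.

14.8%

n = 7, Σ = 2648, M = 378.2857
Σ(x−M)² = 18803.429; s = √(18803.429/6) = 55.9813
CV = 55.9813 / 378.2857 = 0.14799 = 14.799%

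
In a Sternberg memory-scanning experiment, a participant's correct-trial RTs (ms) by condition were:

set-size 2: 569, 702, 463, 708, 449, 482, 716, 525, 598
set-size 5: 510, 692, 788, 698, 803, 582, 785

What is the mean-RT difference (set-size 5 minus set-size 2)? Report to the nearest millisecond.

115 ms

M(set-size 2) = 5212/9 = 579.111
M(set-size 5) = 4858/7 = 694.000
Difference = 694.000 − 579.111 = 114.889 ms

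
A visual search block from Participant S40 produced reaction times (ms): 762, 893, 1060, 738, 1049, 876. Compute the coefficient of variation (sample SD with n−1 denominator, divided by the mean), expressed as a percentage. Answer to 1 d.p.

n = 6, Σ = 5378, M = 896.3333
Σ(x−M)² = 93633.333; s = √(93633.333/5) = 136.8454
CV = 136.8454 / 896.3333 = 0.15267 = 15.267%

15.3%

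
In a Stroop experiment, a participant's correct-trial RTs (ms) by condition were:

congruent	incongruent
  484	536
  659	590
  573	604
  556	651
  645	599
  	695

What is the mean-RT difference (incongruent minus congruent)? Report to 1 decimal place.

29.1 ms

M(congruent) = 2917/5 = 583.400
M(incongruent) = 3675/6 = 612.500
Difference = 612.500 − 583.400 = 29.100 ms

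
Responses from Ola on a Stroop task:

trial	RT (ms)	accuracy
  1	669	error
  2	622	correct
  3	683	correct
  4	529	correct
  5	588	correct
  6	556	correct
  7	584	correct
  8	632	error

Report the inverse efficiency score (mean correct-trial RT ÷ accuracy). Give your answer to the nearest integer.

792 ms

Correct trials (n=6): 622, 683, 529, 588, 556, 584
Mean correct RT = 3562/6 = 593.6667 ms
Proportion correct = 6/8
IES = 593.6667 / (6/8) = 791.556 ms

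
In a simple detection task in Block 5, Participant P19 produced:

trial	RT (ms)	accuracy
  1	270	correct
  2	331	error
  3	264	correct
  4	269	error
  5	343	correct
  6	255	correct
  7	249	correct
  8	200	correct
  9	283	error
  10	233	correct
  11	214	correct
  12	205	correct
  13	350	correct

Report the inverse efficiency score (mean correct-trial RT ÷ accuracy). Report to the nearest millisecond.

336 ms

Correct trials (n=10): 270, 264, 343, 255, 249, 200, 233, 214, 205, 350
Mean correct RT = 2583/10 = 258.3000 ms
Proportion correct = 10/13
IES = 258.3000 / (10/13) = 335.790 ms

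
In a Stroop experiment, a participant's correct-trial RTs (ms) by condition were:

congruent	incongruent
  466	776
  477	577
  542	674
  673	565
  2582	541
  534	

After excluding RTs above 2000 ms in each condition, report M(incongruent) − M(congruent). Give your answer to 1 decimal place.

88.2 ms

congruent: exclude 2582
M(congruent) = 2692/5 = 538.400
M(incongruent) = 3133/5 = 626.600
Difference = 626.600 − 538.400 = 88.200 ms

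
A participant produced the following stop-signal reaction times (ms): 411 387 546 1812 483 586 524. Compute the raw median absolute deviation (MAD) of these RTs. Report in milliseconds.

Sorted: 387, 411, 483, 524, 546, 586, 1812 → median = 524
|x − 524|: 113, 137, 22, 1288, 41, 62, 0
Sorted deviations: 0, 22, 41, 62, 113, 137, 1288 → MAD = 62

62 ms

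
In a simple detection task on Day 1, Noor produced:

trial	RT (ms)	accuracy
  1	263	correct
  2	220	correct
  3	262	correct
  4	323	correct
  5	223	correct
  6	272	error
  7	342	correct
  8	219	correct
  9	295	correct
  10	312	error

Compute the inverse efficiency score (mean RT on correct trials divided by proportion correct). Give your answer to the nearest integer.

Correct trials (n=8): 263, 220, 262, 323, 223, 342, 219, 295
Mean correct RT = 2147/8 = 268.3750 ms
Proportion correct = 8/10
IES = 268.3750 / (8/10) = 335.469 ms

335 ms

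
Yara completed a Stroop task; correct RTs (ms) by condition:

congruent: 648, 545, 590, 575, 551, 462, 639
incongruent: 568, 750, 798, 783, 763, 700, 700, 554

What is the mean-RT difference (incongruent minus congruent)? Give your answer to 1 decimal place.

129.1 ms

M(congruent) = 4010/7 = 572.857
M(incongruent) = 5616/8 = 702.000
Difference = 702.000 − 572.857 = 129.143 ms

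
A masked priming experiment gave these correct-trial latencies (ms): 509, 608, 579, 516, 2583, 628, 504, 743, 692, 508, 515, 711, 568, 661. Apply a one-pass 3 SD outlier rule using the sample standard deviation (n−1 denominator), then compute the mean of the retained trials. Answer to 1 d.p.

n = 14, ΣRT = 10325, M = 737.500
Σ(x−M)² = 3755111.50; s = √(3755111.50/13) = 537.452
Cutoffs: 737.500 ± 3·537.452 → [-874.9, 2349.9]
Outside: 2583 → excluded.
Retained (n=13): Σ = 7742, mean = 7742/13 = 595.538

595.5 ms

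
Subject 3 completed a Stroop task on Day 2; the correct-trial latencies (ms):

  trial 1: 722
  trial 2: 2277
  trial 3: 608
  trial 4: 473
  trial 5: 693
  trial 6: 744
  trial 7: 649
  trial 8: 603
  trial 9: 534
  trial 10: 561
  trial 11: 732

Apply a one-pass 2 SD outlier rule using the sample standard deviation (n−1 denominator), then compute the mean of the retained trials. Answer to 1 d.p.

631.9 ms

n = 11, ΣRT = 8596, M = 781.455
Σ(x−M)² = 2536318.73; s = √(2536318.73/10) = 503.619
Cutoffs: 781.455 ± 2·503.619 → [-225.8, 1788.7]
Outside: 2277 → excluded.
Retained (n=10): Σ = 6319, mean = 6319/10 = 631.900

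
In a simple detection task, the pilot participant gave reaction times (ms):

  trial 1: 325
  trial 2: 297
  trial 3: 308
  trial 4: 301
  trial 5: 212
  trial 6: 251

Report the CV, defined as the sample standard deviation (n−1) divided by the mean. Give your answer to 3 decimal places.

n = 6, Σ = 1694, M = 282.3333
Σ(x−M)² = 8971.333; s = √(8971.333/5) = 42.3588
CV = 42.3588 / 282.3333 = 0.15003

0.150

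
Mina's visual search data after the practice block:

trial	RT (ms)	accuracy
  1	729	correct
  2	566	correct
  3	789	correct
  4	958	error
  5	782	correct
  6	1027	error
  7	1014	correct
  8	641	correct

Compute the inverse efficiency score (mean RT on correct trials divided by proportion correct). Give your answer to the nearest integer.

1005 ms

Correct trials (n=6): 729, 566, 789, 782, 1014, 641
Mean correct RT = 4521/6 = 753.5000 ms
Proportion correct = 6/8
IES = 753.5000 / (6/8) = 1004.667 ms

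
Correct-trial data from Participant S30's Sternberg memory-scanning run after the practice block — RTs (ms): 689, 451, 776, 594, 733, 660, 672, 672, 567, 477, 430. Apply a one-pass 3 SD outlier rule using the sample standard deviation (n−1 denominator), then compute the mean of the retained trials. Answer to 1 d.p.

611.0 ms

n = 11, ΣRT = 6721, M = 611.000
Σ(x−M)² = 136578.00; s = √(136578.00/10) = 116.867
Cutoffs: 611.000 ± 3·116.867 → [260.4, 961.6]
No RTs fall outside the cutoffs; all 11 retained. Mean = 6721/11 = 611.000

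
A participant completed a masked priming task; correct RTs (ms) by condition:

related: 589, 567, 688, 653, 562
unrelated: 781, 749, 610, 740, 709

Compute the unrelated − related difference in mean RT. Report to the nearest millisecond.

106 ms

M(related) = 3059/5 = 611.800
M(unrelated) = 3589/5 = 717.800
Difference = 717.800 − 611.800 = 106.000 ms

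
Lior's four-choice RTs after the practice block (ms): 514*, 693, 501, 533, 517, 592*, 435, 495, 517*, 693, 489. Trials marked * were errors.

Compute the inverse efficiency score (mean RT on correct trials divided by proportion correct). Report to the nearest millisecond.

Correct trials (n=8): 693, 501, 533, 517, 435, 495, 693, 489
Mean correct RT = 4356/8 = 544.5000 ms
Proportion correct = 8/11
IES = 544.5000 / (8/11) = 748.688 ms

749 ms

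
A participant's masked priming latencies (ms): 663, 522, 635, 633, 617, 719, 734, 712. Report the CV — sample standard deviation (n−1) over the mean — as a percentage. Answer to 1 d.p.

10.6%

n = 8, Σ = 5235, M = 654.3750
Σ(x−M)² = 33663.875; s = √(33663.875/7) = 69.3479
CV = 69.3479 / 654.3750 = 0.10598 = 10.598%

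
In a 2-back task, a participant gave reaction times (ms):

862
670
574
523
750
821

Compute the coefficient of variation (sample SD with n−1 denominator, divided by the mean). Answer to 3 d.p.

0.193

n = 6, Σ = 4200, M = 700.0000
Σ(x−M)² = 91490.000; s = √(91490.000/5) = 135.2701
CV = 135.2701 / 700.0000 = 0.19324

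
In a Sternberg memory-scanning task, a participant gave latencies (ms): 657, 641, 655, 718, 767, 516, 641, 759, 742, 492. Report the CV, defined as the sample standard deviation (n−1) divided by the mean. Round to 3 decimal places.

n = 10, Σ = 6588, M = 658.8000
Σ(x−M)² = 81039.600; s = √(81039.600/9) = 94.8915
CV = 94.8915 / 658.8000 = 0.14404

0.144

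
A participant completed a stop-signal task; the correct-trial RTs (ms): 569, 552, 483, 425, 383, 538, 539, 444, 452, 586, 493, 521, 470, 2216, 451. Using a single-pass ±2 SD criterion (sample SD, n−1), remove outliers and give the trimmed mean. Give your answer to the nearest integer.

493 ms

n = 15, ΣRT = 9122, M = 608.133
Σ(x−M)² = 2815923.73; s = √(2815923.73/14) = 448.483
Cutoffs: 608.133 ± 2·448.483 → [-288.8, 1505.1]
Outside: 2216 → excluded.
Retained (n=14): Σ = 6906, mean = 6906/14 = 493.286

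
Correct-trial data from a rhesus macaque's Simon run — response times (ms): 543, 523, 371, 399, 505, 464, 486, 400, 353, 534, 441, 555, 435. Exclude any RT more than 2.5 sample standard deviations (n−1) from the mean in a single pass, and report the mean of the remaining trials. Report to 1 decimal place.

n = 13, ΣRT = 6009, M = 462.231
Σ(x−M)² = 55688.31; s = √(55688.31/12) = 68.123
Cutoffs: 462.231 ± 2.5·68.123 → [291.9, 632.5]
No RTs fall outside the cutoffs; all 13 retained. Mean = 6009/13 = 462.231

462.2 ms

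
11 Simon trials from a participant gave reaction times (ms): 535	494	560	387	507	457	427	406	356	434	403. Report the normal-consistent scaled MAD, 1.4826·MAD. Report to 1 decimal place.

Sorted: 356, 387, 403, 406, 427, 434, 457, 494, 507, 535, 560 → median = 434
|x − 434| sorted: 0, 7, 23, 28, 31, 47, 60, 73, 78, 101, 126 → MAD = 47
Robust SD ≈ 1.4826 × 47 = 69.682

69.7 ms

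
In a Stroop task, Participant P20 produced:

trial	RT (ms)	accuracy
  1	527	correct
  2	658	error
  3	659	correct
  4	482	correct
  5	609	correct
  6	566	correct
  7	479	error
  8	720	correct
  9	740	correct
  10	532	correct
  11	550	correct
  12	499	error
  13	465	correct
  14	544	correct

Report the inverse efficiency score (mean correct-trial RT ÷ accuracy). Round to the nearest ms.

Correct trials (n=11): 527, 659, 482, 609, 566, 720, 740, 532, 550, 465, 544
Mean correct RT = 6394/11 = 581.2727 ms
Proportion correct = 11/14
IES = 581.2727 / (11/14) = 739.802 ms

740 ms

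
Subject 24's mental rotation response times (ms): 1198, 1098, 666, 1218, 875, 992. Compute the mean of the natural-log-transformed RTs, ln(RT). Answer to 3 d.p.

6.895

ln(RT): 7.0884, 7.0012, 6.5013, 7.1050, 6.7742, 6.8997
Σ ln(RT) = 41.3699
Mean = 41.3699/6 = 6.89498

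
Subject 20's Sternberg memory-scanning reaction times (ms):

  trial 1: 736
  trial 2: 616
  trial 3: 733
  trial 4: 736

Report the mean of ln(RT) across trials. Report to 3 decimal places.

ln(RT): 6.6012, 6.4232, 6.5971, 6.6012
Σ ln(RT) = 26.2229
Mean = 26.2229/4 = 6.55571

6.556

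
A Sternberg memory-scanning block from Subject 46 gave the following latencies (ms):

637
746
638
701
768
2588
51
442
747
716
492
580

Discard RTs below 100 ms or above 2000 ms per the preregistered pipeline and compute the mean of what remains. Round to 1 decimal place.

Excluded: 51, 2588
Retained (n=10): Σ = 6467
Mean = 6467/10 = 646.7000

646.7 ms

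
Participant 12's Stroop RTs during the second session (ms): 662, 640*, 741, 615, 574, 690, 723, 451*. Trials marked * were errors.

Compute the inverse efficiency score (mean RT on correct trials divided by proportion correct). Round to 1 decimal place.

890.0 ms

Correct trials (n=6): 662, 741, 615, 574, 690, 723
Mean correct RT = 4005/6 = 667.5000 ms
Proportion correct = 6/8
IES = 667.5000 / (6/8) = 890.000 ms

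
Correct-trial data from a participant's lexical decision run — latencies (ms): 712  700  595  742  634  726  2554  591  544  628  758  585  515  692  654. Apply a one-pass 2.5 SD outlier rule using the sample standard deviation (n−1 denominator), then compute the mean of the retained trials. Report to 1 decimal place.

648.3 ms

n = 15, ΣRT = 11630, M = 775.333
Σ(x−M)² = 3464549.33; s = √(3464549.33/14) = 497.461
Cutoffs: 775.333 ± 2.5·497.461 → [-468.3, 2019.0]
Outside: 2554 → excluded.
Retained (n=14): Σ = 9076, mean = 9076/14 = 648.286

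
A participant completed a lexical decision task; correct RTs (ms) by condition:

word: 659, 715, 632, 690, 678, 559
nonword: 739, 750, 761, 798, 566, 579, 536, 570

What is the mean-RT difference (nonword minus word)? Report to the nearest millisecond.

7 ms

M(word) = 3933/6 = 655.500
M(nonword) = 5299/8 = 662.375
Difference = 662.375 − 655.500 = 6.875 ms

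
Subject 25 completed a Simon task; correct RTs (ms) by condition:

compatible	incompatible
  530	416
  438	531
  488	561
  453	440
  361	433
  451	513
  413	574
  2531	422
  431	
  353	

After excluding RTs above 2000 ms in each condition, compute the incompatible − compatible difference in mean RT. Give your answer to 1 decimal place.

compatible: exclude 2531
M(compatible) = 3918/9 = 435.333
M(incompatible) = 3890/8 = 486.250
Difference = 486.250 − 435.333 = 50.917 ms

50.9 ms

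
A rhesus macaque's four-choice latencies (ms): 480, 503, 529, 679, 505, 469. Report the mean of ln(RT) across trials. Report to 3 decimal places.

ln(RT): 6.1738, 6.2206, 6.2710, 6.5206, 6.2246, 6.1506
Σ ln(RT) = 37.5611
Mean = 37.5611/6 = 6.26019

6.260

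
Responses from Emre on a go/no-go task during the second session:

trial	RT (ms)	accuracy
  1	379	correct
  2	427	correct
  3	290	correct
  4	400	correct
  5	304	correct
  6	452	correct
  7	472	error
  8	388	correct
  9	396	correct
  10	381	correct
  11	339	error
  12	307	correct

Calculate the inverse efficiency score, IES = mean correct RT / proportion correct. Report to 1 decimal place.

446.9 ms

Correct trials (n=10): 379, 427, 290, 400, 304, 452, 388, 396, 381, 307
Mean correct RT = 3724/10 = 372.4000 ms
Proportion correct = 10/12
IES = 372.4000 / (10/12) = 446.880 ms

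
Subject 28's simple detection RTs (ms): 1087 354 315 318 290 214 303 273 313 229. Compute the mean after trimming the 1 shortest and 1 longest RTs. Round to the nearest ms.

Sorted: 214, 229, 273, 290, 303, 313, 315, 318, 354, 1087
Drop lowest 1 (214) and highest 1 (1087)
Remaining (n=8): Σ = 2395, mean = 2395/8 = 299.375

299 ms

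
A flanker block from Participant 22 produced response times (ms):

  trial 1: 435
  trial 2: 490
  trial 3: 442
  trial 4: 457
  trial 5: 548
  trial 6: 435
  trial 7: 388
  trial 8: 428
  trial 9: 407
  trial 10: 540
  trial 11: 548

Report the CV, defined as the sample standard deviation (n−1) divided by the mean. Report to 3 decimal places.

n = 11, Σ = 5118, M = 465.2727
Σ(x−M)² = 33082.182; s = √(33082.182/10) = 57.5171
CV = 57.5171 / 465.2727 = 0.12362

0.124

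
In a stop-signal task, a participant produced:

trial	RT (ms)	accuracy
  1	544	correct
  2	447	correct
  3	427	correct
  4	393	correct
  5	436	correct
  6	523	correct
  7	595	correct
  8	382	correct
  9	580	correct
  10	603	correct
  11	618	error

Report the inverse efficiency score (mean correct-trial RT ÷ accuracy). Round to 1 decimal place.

542.3 ms

Correct trials (n=10): 544, 447, 427, 393, 436, 523, 595, 382, 580, 603
Mean correct RT = 4930/10 = 493.0000 ms
Proportion correct = 10/11
IES = 493.0000 / (10/11) = 542.300 ms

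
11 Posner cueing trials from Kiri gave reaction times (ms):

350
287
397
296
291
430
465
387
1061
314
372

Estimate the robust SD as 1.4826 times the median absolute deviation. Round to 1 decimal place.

Sorted: 287, 291, 296, 314, 350, 372, 387, 397, 430, 465, 1061 → median = 372
|x − 372| sorted: 0, 15, 22, 25, 58, 58, 76, 81, 85, 93, 689 → MAD = 58
Robust SD ≈ 1.4826 × 58 = 85.991

86.0 ms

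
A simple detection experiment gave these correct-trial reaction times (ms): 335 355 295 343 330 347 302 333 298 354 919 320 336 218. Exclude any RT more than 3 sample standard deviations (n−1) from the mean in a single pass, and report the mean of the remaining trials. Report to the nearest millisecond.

n = 14, ΣRT = 5085, M = 363.214
Σ(x−M)² = 348882.36; s = √(348882.36/13) = 163.820
Cutoffs: 363.214 ± 3·163.820 → [-128.2, 854.7]
Outside: 919 → excluded.
Retained (n=13): Σ = 4166, mean = 4166/13 = 320.462

320 ms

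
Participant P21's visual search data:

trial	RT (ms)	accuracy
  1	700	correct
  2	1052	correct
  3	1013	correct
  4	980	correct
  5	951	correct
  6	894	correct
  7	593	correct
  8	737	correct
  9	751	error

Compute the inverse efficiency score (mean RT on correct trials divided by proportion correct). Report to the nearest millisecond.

Correct trials (n=8): 700, 1052, 1013, 980, 951, 894, 593, 737
Mean correct RT = 6920/8 = 865.0000 ms
Proportion correct = 8/9
IES = 865.0000 / (8/9) = 973.125 ms

973 ms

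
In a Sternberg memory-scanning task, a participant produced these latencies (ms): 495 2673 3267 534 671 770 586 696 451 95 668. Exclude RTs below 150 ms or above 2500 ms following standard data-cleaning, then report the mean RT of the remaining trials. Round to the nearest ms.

609 ms

Excluded: 95, 2673, 3267
Retained (n=8): Σ = 4871
Mean = 4871/8 = 608.8750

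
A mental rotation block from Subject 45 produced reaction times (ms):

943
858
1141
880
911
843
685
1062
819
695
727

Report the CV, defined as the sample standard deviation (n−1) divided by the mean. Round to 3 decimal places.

n = 11, Σ = 9564, M = 869.4545
Σ(x−M)² = 206184.727; s = √(206184.727/10) = 143.5913
CV = 143.5913 / 869.4545 = 0.16515

0.165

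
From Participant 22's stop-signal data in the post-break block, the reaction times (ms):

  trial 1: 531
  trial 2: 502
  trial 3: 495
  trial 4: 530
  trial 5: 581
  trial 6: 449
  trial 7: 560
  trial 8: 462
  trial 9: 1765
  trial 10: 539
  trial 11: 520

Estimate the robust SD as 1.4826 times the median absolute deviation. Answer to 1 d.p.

Sorted: 449, 462, 495, 502, 520, 530, 531, 539, 560, 581, 1765 → median = 530
|x − 530| sorted: 0, 1, 9, 10, 28, 30, 35, 51, 68, 81, 1235 → MAD = 30
Robust SD ≈ 1.4826 × 30 = 44.478

44.5 ms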